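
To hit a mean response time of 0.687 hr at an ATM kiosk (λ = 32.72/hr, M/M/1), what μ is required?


W = 1/(μ−λ) ⇒ μ − λ = 1/W = 1/0.687 = 1.4556
μ = λ + 1/W = 32.72 + 1.4556 = 34.1756 per hr

Final: 34.1756 /hr


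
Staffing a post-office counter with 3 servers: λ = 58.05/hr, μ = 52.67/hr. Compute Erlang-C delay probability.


a = λ/μ = 1.1021; ρ = a/3 = 0.3674
P₀ = 0.326560 (from M/M/c formula)
C(c,a) = [a^c/(c!(1−ρ))]·P₀ = [1.33880/(6·0.6326)]·0.326560
= 0.35271·0.326560 = 0.115183

Final: 0.115183


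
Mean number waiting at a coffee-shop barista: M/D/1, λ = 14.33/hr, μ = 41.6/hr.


ρ = 14.33/41.6 = 0.3445
M/D/1: Lq = ρ²/(2(1−ρ)) = 0.1187/(2·0.6555) = 0.09051

Final: 0.09051


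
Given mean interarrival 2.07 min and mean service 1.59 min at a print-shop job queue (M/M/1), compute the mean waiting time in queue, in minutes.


λ = 60/2.07 = 28.9855 /hr
μ = 60/1.59 = 37.7358 /hr
ρ = λ/μ = 28.9855/37.7358 = 0.7681
Wq = ρ/(μ−λ) = 0.7681/(37.7358−28.9855) = 0.08778 hr
In minutes: 0.08778·60 = 5.267 min

Final: 5.267 min


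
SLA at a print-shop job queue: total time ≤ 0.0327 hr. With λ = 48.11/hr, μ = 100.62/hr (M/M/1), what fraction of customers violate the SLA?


W ~ Exponential(μ−λ) for M/M/1.
μ − λ = 100.62 − 48.11 = 52.5100
P(W > t) = e^{−(μ−λ)t} = e^{−1.7171} = 0.179590

Final: 0.179590


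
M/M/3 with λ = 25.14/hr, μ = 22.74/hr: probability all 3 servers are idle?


a = λ/μ = 25.14/22.74 = 1.1055; ρ = a/c = 0.3685
Σ_{k=0}^{2} a^k/k! (terms k=0..2) = 1.00000 + 1.10554 + 0.61111 = 2.71665
Tail: a^3/(3!(1−ρ)) = 1.35121/(6·0.6315) = 0.35662
P₀ = 1/(2.71665 + 0.35662) = 1/3.07327 = 0.325386

Final: 0.325386


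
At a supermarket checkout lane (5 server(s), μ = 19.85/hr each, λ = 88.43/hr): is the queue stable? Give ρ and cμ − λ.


Total capacity cμ = 5·19.85 = 99.25/hr
ρ = λ/(cμ) = 88.43/99.25 = 0.8910
Stable ⇔ ρ < 1: YES
Spare capacity = cμ − λ = 99.25 − 88.43 = 10.82/hr

Final: ρ = 0.8910; stable; margin = 10.82/hr


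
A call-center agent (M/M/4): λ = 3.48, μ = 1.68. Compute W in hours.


a = 2.0714; ρ = 0.5179; P₀ = 0.120638
Lq = P₀·a^c·ρ/(c!(1−ρ)²) = 0.20616
Wq = Lq/λ = 0.20616/3.48 = 0.05924 hr
W = Wq + 1/μ = 0.05924 + 0.59524 = 0.65448 hr

Final: 0.65448 hr


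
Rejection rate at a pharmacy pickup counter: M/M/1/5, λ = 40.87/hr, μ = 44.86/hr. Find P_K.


ρ = λ/μ = 40.87/44.86 = 0.9111
P_K = (1−ρ)ρ^K/(1−ρ^(K+1)) = (0.08894·0.627663)/(1 − 0.571837)
= 0.055827/0.428163 = 0.130386

Final: 0.130386


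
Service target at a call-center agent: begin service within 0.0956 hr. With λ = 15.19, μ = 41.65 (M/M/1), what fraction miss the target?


ρ = 15.19/41.65 = 0.3647
P(Wq > t) = ρ·e^{−(μ−λ)t} = 0.3647·e^{−2.5296}
= 0.3647·0.079693 = 0.029064

Final: 0.029064


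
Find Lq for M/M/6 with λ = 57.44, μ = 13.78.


a = λ/μ = 4.1684; ρ = a/6 = 0.6947
P₀ = 0.013725
Lq = P₀·a^c·ρ / (c!·(1−ρ)²) = 0.013725·5245.55303·0.6947/(720·0.09319)
= 0.74544

Final: 0.74544


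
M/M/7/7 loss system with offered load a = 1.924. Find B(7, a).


B(c,a) = (a^c/c!) / Σ_{k=0}^{c} a^k/k!
a^7/7! = 0.019364
Σ terms (k=0..7): 1.00000 + 1.92400 + 1.85089 + 1.18704 + 0.57096 + 0.21971 + 0.07045 + 0.01936 = 6.842413
B = 0.019364/6.842413 = 0.002830

Final: 0.002830


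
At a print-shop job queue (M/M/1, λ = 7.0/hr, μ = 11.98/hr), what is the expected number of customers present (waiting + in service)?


ρ = λ/μ = 7.0/11.98 = 0.5843
L = ρ/(1−ρ) = 0.5843/(1 − 0.5843) = 0.5843/0.4157 = 1.4056

Final: 1.4056


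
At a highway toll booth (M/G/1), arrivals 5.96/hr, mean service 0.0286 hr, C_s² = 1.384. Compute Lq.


ρ = λ·E[S] = 5.96·0.0286 = 0.1705
Lq = ρ²(1+C_s²)/(2(1−ρ)) = 0.02906·(1+1.384)/(2·0.8295)
= 0.02906·2.3840/1.6591 = 0.04175

Final: 0.04175


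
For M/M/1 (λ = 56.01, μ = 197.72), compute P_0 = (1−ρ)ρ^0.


ρ = 56.01/197.72 = 0.2833
P_n = (1−ρ)·ρ^n = (1 − 0.2833)·0.2833^0 = 0.7167·1.000000 = 0.716721

Final: 0.716721


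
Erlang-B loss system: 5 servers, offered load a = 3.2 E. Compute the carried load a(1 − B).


B(5,3.2) = 0.127409 (Erlang-B)
Carried load = a(1 − B) = 3.2·(1 − 0.127409) = 3.2·0.872591 = 2.7923 E

Final: 2.7923 Erlangs


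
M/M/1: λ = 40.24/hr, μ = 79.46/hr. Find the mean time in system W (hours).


W = 1/(μ−λ) = 1/(79.46 − 40.24) = 1/39.22 = 0.02550 hr

Final: 0.02550 hr


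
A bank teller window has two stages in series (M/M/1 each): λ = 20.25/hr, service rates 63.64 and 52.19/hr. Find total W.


Each node sees arrival rate λ = 20.25/hr (tandem ⇒ throughput preserved).
W₁ = 1/(μ₁−λ) = 1/(63.64−20.25) = 0.02305 hr
W₂ = 1/(μ₂−λ) = 1/(52.19−20.25) = 0.03131 hr
W_total = W₁ + W₂ = 0.02305 + 0.03131 = 0.05436 hr

Final: 0.05436 hr


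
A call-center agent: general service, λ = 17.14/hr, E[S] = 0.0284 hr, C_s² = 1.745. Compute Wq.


ρ = λ·E[S] = 17.14·0.0284 = 0.4868
E[S²] = E[S]²(1+C_s²) = 0.0284²·(1+1.745) = 0.002214
Wq = λ·E[S²]/(2(1−ρ)) = 17.14·0.002214/(2·0.5132) = 0.03697 hr

Final: 0.03697 hr


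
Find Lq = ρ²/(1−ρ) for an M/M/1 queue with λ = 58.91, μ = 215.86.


ρ = 58.91/215.86 = 0.2729
Lq = ρ²/(1−ρ) = 0.07448/0.7271 = 0.1024

Final: 0.1024


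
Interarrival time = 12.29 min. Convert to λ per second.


λ = 1/(interarrival time) in consistent units.
1 second = 0.0166667 min, so λ = 0.0166667/12.29 = 0.001356 per second

Final: 0.001356 /sec


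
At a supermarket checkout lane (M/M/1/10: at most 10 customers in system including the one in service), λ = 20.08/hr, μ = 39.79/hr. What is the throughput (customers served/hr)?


ρ = 0.5046; P_K = (1−ρ)ρ^10/(1−ρ^11) = 0.0005309
λ_eff = λ(1 − P_K) = 20.08·(1 − 0.0005309) = 20.08·0.999469 = 20.0693 /hr

Final: 20.0693 /hr


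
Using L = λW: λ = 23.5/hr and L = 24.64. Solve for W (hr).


W = L/λ = 24.64/23.5 = 1.0485 hr

Final: 1.0485 hr


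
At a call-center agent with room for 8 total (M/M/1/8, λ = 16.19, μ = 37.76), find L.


ρ = 16.19/37.76 = 0.4288
L = ρ[1 − (K+1)ρ^K + Kρ^(K+1)] / [(1−ρ)(1−ρ^(K+1))]
Numerator: 0.4288·(1 − 9·0.001142 + 8·0.0004897) = 0.426033
Denominator: (0.5712)·(0.999510) = 0.570960
L = 0.426033/0.570960 = 0.7462

Final: 0.7462


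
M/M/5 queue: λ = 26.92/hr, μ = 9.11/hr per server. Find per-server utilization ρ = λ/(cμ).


ρ = λ/(cμ) = 26.92/(5·9.11) = 26.92/45.55 = 0.5910

Final: 0.5910


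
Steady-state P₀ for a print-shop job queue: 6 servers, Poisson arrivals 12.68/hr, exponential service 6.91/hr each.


a = λ/μ = 12.68/6.91 = 1.8350; ρ = a/c = 0.3058
Σ_{k=0}^{5} a^k/k! (terms k=0..5) = 1.00000 + 1.83502 + 1.68365 + 1.02985 + 0.47245 + 0.17339 = 6.19436
Tail: a^6/(6!(1−ρ)) = 38.18099/(720·0.6942) = 0.07639
P₀ = 1/(6.19436 + 0.07639) = 1/6.27075 = 0.159471

Final: 0.159471


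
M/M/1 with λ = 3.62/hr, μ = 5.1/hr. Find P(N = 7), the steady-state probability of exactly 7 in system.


ρ = 3.62/5.1 = 0.7098
P_n = (1−ρ)·ρ^n = (1 − 0.7098)·0.7098^7 = 0.2902·0.090776 = 0.026343

Final: 0.026343


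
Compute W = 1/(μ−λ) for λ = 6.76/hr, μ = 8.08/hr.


W = 1/(μ−λ) = 1/(8.08 − 6.76) = 1/1.32 = 0.7576 hr

Final: 0.7576 hr


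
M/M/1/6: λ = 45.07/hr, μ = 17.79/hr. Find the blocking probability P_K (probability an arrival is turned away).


ρ = λ/μ = 45.07/17.79 = 2.5334
P_K = (1−ρ)ρ^K/(1−ρ^(K+1)) = (-1.5334·264.404998)/(1 − 669.855720)
= -405.450722/-668.855720 = 0.606186

Final: 0.606186


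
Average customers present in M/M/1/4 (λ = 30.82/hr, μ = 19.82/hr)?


ρ = 30.82/19.82 = 1.5550
L = ρ[1 − (K+1)ρ^K + Kρ^(K+1)] / [(1−ρ)(1−ρ^(K+1))]
Numerator: 1.5550·(1 − 5·5.846769 + 4·9.091696) = 12.646681
Denominator: (-0.5550)·(-8.091696) = 4.490851
L = 12.646681/4.490851 = 2.8161

Final: 2.8161


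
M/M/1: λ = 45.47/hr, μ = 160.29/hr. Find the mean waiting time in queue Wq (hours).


ρ = 45.47/160.29 = 0.2837
Wq = ρ/(μ−λ) = 0.2837/(160.29 − 45.47) = 0.2837/114.82 = 0.002471 hr

Final: 0.002471 hr


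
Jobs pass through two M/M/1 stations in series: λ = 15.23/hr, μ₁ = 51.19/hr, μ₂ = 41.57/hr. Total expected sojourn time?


Each node sees arrival rate λ = 15.23/hr (tandem ⇒ throughput preserved).
W₁ = 1/(μ₁−λ) = 1/(51.19−15.23) = 0.02781 hr
W₂ = 1/(μ₂−λ) = 1/(41.57−15.23) = 0.03797 hr
W_total = W₁ + W₂ = 0.02781 + 0.03797 = 0.06577 hr

Final: 0.06577 hr


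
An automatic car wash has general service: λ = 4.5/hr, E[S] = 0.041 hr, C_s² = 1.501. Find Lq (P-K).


ρ = λ·E[S] = 4.5·0.041 = 0.1845
Lq = ρ²(1+C_s²)/(2(1−ρ)) = 0.03404·(1+1.501)/(2·0.8155)
= 0.03404·2.5010/1.6310 = 0.05220

Final: 0.05220


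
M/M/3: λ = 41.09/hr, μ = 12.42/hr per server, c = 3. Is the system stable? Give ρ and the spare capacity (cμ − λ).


Total capacity cμ = 3·12.42 = 37.26/hr
ρ = λ/(cμ) = 41.09/37.26 = 1.1028
Stable ⇔ ρ < 1: NO
Spare capacity = cμ − λ = 37.26 − 41.09 = -3.83/hr

Final: ρ = 1.1028; unstable; margin = -3.83/hr


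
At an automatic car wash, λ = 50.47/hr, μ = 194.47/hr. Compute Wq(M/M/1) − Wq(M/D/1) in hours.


ρ = 50.47/194.47 = 0.2595
Wq(M/M/1) = ρ/(μ−λ) = 0.2595/144.00 = 0.001802 hr
Wq(M/D/1) = ρ/(2(μ−λ)) = 0.0009011 hr
Savings = 0.001802 − 0.0009011 = 0.0009011 hr

Final: 0.0009011 hr


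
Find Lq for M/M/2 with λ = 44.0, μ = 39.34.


a = λ/μ = 1.1185; ρ = a/2 = 0.5592
P₀ = 0.282687
Lq = P₀·a^c·ρ / (c!·(1−ρ)²) = 0.282687·1.25094·0.5592/(2·0.19428)
= 0.50894

Final: 0.50894


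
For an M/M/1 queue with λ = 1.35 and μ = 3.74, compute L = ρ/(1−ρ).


ρ = λ/μ = 1.35/3.74 = 0.3610
L = ρ/(1−ρ) = 0.3610/(1 − 0.3610) = 0.3610/0.6390 = 0.5649

Final: 0.5649


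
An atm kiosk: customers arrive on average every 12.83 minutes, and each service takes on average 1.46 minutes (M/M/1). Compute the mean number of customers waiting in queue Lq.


λ = 60/12.83 = 4.6765 /hr
μ = 60/1.46 = 41.0959 /hr
ρ = λ/μ = 4.6765/41.0959 = 0.1138
Lq = ρ²/(1−ρ) = 0.01295/0.8862 = 0.01461

Final: 0.01461


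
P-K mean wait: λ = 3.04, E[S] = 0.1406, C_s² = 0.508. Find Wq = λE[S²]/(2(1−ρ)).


ρ = λ·E[S] = 3.04·0.1406 = 0.4274
E[S²] = E[S]²(1+C_s²) = 0.1406²·(1+0.508) = 0.029811
Wq = λ·E[S²]/(2(1−ρ)) = 3.04·0.029811/(2·0.5726) = 0.07914 hr

Final: 0.07914 hr


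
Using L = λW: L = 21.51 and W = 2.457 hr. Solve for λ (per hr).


λ = L/W = 21.51/2.457 = 8.7546 /hr

Final: 8.7546 /hr


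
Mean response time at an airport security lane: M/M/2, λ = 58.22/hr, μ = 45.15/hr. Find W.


a = 1.2895; ρ = 0.6447; P₀ = 0.215998
Lq = P₀·a^c·ρ/(c!(1−ρ)²) = 0.91736
Wq = Lq/λ = 0.91736/58.22 = 0.01576 hr
W = Wq + 1/μ = 0.01576 + 0.02215 = 0.03791 hr

Final: 0.03791 hr


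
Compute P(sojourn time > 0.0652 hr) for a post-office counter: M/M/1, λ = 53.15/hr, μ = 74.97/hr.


W ~ Exponential(μ−λ) for M/M/1.
μ − λ = 74.97 − 53.15 = 21.8200
P(W > t) = e^{−(μ−λ)t} = e^{−1.4227} = 0.241071

Final: 0.241071


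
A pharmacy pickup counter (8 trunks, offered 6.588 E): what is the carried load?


B(8,6.588) = 0.155138 (Erlang-B)
Carried load = a(1 − B) = 6.588·(1 − 0.155138) = 6.588·0.844862 = 5.5660 E

Final: 5.5660 Erlangs


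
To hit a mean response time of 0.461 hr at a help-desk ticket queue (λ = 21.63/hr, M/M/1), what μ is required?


W = 1/(μ−λ) ⇒ μ − λ = 1/W = 1/0.461 = 2.1692
μ = λ + 1/W = 21.63 + 2.1692 = 23.7992 per hr

Final: 23.7992 /hr


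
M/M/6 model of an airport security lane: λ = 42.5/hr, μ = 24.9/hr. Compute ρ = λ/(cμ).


ρ = λ/(cμ) = 42.5/(6·24.9) = 42.5/149.40 = 0.2845

Final: 0.2845


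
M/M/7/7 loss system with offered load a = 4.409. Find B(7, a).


B(c,a) = (a^c/c!) / Σ_{k=0}^{c} a^k/k!
a^7/7! = 6.426140
Σ terms (k=0..7): 1.00000 + 4.40900 + 9.71964 + 14.28463 + 15.74524 + 13.88415 + 10.20254 + 6.42614 = 75.671331
B = 6.426140/75.671331 = 0.084922

Final: 0.084922


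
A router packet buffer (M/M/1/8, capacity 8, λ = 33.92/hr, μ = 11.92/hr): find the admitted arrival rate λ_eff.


ρ = 2.8456; P_K = (1−ρ)ρ^8/(1−ρ^9) = 0.648638
λ_eff = λ(1 − P_K) = 33.92·(1 − 0.648638) = 33.92·0.351362 = 11.9182 /hr

Final: 11.9182 /hr


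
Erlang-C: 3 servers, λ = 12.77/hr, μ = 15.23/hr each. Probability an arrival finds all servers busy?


a = λ/μ = 0.8385; ρ = a/3 = 0.2795
P₀ = 0.429857 (from M/M/c formula)
C(c,a) = [a^c/(c!(1−ρ))]·P₀ = [0.58949/(6·0.7205)]·0.429857
= 0.13636·0.429857 = 0.058615

Final: 0.058615


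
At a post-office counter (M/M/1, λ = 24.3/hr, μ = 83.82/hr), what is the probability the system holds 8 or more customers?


ρ = 24.3/83.82 = 0.2899
P(N ≥ n) = ρ^n = 0.2899^8 = 0.00004990

Final: 0.00004990


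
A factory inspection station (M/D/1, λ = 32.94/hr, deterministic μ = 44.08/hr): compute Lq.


ρ = 32.94/44.08 = 0.7473
M/D/1: Lq = ρ²/(2(1−ρ)) = 0.5584/(2·0.2527) = 1.10482

Final: 1.10482


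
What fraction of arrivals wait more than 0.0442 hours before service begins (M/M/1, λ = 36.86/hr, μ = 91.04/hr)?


ρ = 36.86/91.04 = 0.4049
P(Wq > t) = ρ·e^{−(μ−λ)t} = 0.4049·e^{−2.3948}
= 0.4049·0.091195 = 0.036923

Final: 0.036923


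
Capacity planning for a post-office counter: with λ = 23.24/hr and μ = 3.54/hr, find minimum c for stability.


Stability requires cμ > λ ⇔ c > λ/μ.
λ/μ = 23.24/3.54 = 6.5650
Minimum integer c = ⌊6.5650⌋ + 1 = 7
Check: 7·3.54 = 24.78 > 23.24, while 6·3.54 = 21.24 ≤ 23.24

Final: 7 servers


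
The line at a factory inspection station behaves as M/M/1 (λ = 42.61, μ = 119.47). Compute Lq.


ρ = 42.61/119.47 = 0.3567
Lq = ρ²/(1−ρ) = 0.1272/0.6433 = 0.1977

Final: 0.1977


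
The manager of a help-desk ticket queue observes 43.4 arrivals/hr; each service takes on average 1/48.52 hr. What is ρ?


ρ = λ/μ = 43.4/48.52 = 0.8945

Final: 0.8945


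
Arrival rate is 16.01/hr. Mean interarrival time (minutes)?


Mean interarrival time = 1/λ = 1/16.01 hour = 0.06246 hour
In minutes: 0.06246 × 60 = 3.7477 min

Final: 3.7477 min


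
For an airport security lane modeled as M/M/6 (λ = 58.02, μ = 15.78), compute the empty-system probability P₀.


a = λ/μ = 58.02/15.78 = 3.6768; ρ = a/c = 0.6128
Σ_{k=0}^{5} a^k/k! (terms k=0..5) = 1.00000 + 3.67681 + 6.75945 + 8.28440 + 7.61503 + 5.59980 = 32.93548
Tail: a^6/(6!(1−ρ)) = 2470.72468/(720·0.3872) = 8.86253
P₀ = 1/(32.93548 + 8.86253) = 1/41.79801 = 0.023925

Final: 0.023925


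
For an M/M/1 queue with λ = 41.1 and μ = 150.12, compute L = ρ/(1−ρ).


ρ = λ/μ = 41.1/150.12 = 0.2738
L = ρ/(1−ρ) = 0.2738/(1 − 0.2738) = 0.2738/0.7262 = 0.3770

Final: 0.3770


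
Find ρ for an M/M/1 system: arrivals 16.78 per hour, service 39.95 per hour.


ρ = λ/μ = 16.78/39.95 = 0.4200

Final: 0.4200


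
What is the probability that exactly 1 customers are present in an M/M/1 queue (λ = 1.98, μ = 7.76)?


ρ = 1.98/7.76 = 0.2552
P_n = (1−ρ)·ρ^n = (1 − 0.2552)·0.2552^1 = 0.7448·0.255155 = 0.190051

Final: 0.190051


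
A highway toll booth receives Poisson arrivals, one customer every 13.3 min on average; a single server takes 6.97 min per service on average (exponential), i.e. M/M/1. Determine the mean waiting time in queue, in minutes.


λ = 60/13.3 = 4.5113 /hr
μ = 60/6.97 = 8.6083 /hr
ρ = λ/μ = 4.5113/8.6083 = 0.5241
Wq = ρ/(μ−λ) = 0.5241/(8.6083−4.5113) = 0.12791 hr
In minutes: 0.12791·60 = 7.675 min

Final: 7.675 min


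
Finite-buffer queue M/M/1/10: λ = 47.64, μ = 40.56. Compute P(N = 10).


ρ = λ/μ = 47.64/40.56 = 1.1746
P_K = (1−ρ)ρ^K/(1−ρ^(K+1)) = (-0.1746·4.997330)/(1 − 5.869645)
= -0.872315/-4.869645 = 0.179133

Final: 0.179133


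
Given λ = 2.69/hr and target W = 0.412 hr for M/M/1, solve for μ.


W = 1/(μ−λ) ⇒ μ − λ = 1/W = 1/0.412 = 2.4272
μ = λ + 1/W = 2.69 + 2.4272 = 5.1172 per hr

Final: 5.1172 /hr


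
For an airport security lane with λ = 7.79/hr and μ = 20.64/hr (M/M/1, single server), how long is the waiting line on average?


ρ = 7.79/20.64 = 0.3774
Lq = ρ²/(1−ρ) = 0.1424/0.6226 = 0.2288

Final: 0.2288


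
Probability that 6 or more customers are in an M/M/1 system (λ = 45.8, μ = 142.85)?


ρ = 45.8/142.85 = 0.3206
P(N ≥ n) = ρ^n = 0.3206^6 = 0.001086

Final: 0.001086


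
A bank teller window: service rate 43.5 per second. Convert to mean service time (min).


Mean service time = 1/μ = 1/43.5 second = 0.02299 second
In minutes: 0.02299 × 0.0166667 = 0.0003831 min

Final: 0.0003831 min


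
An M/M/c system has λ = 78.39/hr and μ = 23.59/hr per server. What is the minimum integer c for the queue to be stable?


Stability requires cμ > λ ⇔ c > λ/μ.
λ/μ = 78.39/23.59 = 3.3230
Minimum integer c = ⌊3.3230⌋ + 1 = 4
Check: 4·23.59 = 94.36 > 78.39, while 3·23.59 = 70.77 ≤ 78.39

Final: 4 servers


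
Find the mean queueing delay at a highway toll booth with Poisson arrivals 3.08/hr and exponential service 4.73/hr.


ρ = 3.08/4.73 = 0.6512
Wq = ρ/(μ−λ) = 0.6512/(4.73 − 3.08) = 0.6512/1.65 = 0.3946 hr

Final: 0.3946 hr


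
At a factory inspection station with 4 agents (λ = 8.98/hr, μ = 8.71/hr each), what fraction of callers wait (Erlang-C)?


a = λ/μ = 1.0310; ρ = a/4 = 0.2577
P₀ = 0.356055 (from M/M/c formula)
C(c,a) = [a^c/(c!(1−ρ))]·P₀ = [1.12988/(24·0.7423)]·0.356055
= 0.06343·0.356055 = 0.022583

Final: 0.022583


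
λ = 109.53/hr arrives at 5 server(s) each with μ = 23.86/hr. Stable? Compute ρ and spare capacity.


Total capacity cμ = 5·23.86 = 119.30/hr
ρ = λ/(cμ) = 109.53/119.30 = 0.9181
Stable ⇔ ρ < 1: YES
Spare capacity = cμ − λ = 119.30 − 109.53 = 9.77/hr

Final: ρ = 0.9181; stable; margin = 9.77/hr


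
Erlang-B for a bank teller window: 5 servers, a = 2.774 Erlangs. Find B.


B(c,a) = (a^c/c!) / Σ_{k=0}^{c} a^k/k!
a^5/5! = 1.368835
Σ terms (k=0..5): 1.00000 + 2.77400 + 3.84754 + 3.55769 + 2.46726 + 1.36883 = 15.015321
B = 1.368835/15.015321 = 0.091163

Final: 0.091163


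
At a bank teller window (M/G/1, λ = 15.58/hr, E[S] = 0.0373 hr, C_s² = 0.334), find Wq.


ρ = λ·E[S] = 15.58·0.0373 = 0.5811
E[S²] = E[S]²(1+C_s²) = 0.0373²·(1+0.334) = 0.001856
Wq = λ·E[S²]/(2(1−ρ)) = 15.58·0.001856/(2·0.4189) = 0.03452 hr

Final: 0.03452 hr


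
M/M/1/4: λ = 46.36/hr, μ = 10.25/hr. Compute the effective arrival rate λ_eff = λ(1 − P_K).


ρ = 4.5229; P_K = (1−ρ)ρ^4/(1−ρ^5) = 0.779316
λ_eff = λ(1 − P_K) = 46.36·(1 − 0.779316) = 46.36·0.220684 = 10.2309 /hr

Final: 10.2309 /hr


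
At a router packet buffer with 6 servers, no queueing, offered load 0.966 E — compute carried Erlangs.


B(6,0.966) = 0.0004296 (Erlang-B)
Carried load = a(1 − B) = 0.966·(1 − 0.0004296) = 0.966·0.999570 = 0.9656 E

Final: 0.9656 Erlangs


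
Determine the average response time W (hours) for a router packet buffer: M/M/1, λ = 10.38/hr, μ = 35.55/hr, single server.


W = 1/(μ−λ) = 1/(35.55 − 10.38) = 1/25.17 = 0.03973 hr

Final: 0.03973 hr


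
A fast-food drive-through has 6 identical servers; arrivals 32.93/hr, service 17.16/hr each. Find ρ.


ρ = λ/(cμ) = 32.93/(6·17.16) = 32.93/102.96 = 0.3198

Final: 0.3198


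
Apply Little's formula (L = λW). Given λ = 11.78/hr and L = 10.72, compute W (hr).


W = L/λ = 10.72/11.78 = 0.9100 hr

Final: 0.9100 hr


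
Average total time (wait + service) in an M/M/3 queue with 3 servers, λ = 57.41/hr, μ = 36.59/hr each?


a = 1.5690; ρ = 0.5230; P₀ = 0.194193
Lq = P₀·a^c·ρ/(c!(1−ρ)²) = 0.28736
Wq = Lq/λ = 0.28736/57.41 = 0.005005 hr
W = Wq + 1/μ = 0.005005 + 0.02733 = 0.03234 hr

Final: 0.03234 hr


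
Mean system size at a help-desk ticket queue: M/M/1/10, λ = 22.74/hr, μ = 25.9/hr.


ρ = 22.74/25.9 = 0.8780
L = ρ[1 − (K+1)ρ^K + Kρ^(K+1)] / [(1−ρ)(1−ρ^(K+1))]
Numerator: 0.8780·(1 − 11·0.272212 + 10·0.239000) = 0.347394
Denominator: (0.1220)·(0.761000) = 0.092848
L = 0.347394/0.092848 = 3.7415

Final: 3.7415


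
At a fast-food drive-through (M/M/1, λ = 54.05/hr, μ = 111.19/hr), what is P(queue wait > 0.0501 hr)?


ρ = 54.05/111.19 = 0.4861
P(Wq > t) = ρ·e^{−(μ−λ)t} = 0.4861·e^{−2.8627}
= 0.4861·0.057114 = 0.027763

Final: 0.027763


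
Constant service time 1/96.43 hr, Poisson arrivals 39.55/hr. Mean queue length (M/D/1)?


ρ = 39.55/96.43 = 0.4101
M/D/1: Lq = ρ²/(2(1−ρ)) = 0.1682/(2·0.5899) = 0.14259

Final: 0.14259


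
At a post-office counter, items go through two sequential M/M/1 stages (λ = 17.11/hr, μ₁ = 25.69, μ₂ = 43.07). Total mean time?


Each node sees arrival rate λ = 17.11/hr (tandem ⇒ throughput preserved).
W₁ = 1/(μ₁−λ) = 1/(25.69−17.11) = 0.11655 hr
W₂ = 1/(μ₂−λ) = 1/(43.07−17.11) = 0.03852 hr
W_total = W₁ + W₂ = 0.11655 + 0.03852 = 0.15507 hr

Final: 0.15507 hr


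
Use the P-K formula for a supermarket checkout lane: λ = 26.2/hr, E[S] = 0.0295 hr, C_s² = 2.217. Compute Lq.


ρ = λ·E[S] = 26.2·0.0295 = 0.7729
Lq = ρ²(1+C_s²)/(2(1−ρ)) = 0.5974·(1+2.217)/(2·0.2271)
= 0.5974·3.2170/0.4542 = 4.23107

Final: 4.23107


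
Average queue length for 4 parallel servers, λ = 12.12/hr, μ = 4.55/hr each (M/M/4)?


a = λ/μ = 2.6637; ρ = a/4 = 0.6659
P₀ = 0.060092
Lq = P₀·a^c·ρ / (c!·(1−ρ)²) = 0.060092·50.34599·0.6659/(24·0.11160)
= 0.75221

Final: 0.75221


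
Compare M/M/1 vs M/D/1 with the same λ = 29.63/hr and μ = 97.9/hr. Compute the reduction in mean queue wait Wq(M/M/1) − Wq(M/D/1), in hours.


ρ = 29.63/97.9 = 0.3027
Wq(M/M/1) = ρ/(μ−λ) = 0.3027/68.27 = 0.004433 hr
Wq(M/D/1) = ρ/(2(μ−λ)) = 0.002217 hr
Savings = 0.004433 − 0.002217 = 0.002217 hr

Final: 0.002217 hr


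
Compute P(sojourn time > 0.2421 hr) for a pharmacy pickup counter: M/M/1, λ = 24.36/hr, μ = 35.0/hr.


W ~ Exponential(μ−λ) for M/M/1.
μ − λ = 35.0 − 24.36 = 10.6400
P(W > t) = e^{−(μ−λ)t} = e^{−2.5759} = 0.076082

Final: 0.076082


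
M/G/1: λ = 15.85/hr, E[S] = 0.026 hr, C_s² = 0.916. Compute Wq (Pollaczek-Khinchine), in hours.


ρ = λ·E[S] = 15.85·0.026 = 0.4121
E[S²] = E[S]²(1+C_s²) = 0.026²·(1+0.916) = 0.001295
Wq = λ·E[S²]/(2(1−ρ)) = 15.85·0.001295/(2·0.5879) = 0.01746 hr

Final: 0.01746 hr


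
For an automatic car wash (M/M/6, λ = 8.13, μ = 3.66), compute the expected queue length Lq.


a = λ/μ = 2.2213; ρ = a/6 = 0.3702
P₀ = 0.108164
Lq = P₀·a^c·ρ / (c!·(1−ρ)²) = 0.108164·120.13146·0.3702/(720·0.39662)
= 0.01685

Final: 0.01685


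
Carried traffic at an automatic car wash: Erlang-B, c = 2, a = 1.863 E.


B(2,1.863) = 0.377390 (Erlang-B)
Carried load = a(1 − B) = 1.863·(1 − 0.377390) = 1.863·0.622610 = 1.1599 E

Final: 1.1599 Erlangs


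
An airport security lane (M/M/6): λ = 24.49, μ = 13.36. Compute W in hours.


a = 1.8331; ρ = 0.3055; P₀ = 0.159781
Lq = P₀·a^c·ρ/(c!(1−ρ)²) = 0.005333
Wq = Lq/λ = 0.005333/24.49 = 0.0002178 hr
W = Wq + 1/μ = 0.0002178 + 0.07485 = 0.07507 hr

Final: 0.07507 hr


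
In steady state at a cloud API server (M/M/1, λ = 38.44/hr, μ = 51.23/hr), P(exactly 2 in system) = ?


ρ = 38.44/51.23 = 0.7503
P_n = (1−ρ)·ρ^n = (1 − 0.7503)·0.7503^2 = 0.2497·0.563013 = 0.140561

Final: 0.140561


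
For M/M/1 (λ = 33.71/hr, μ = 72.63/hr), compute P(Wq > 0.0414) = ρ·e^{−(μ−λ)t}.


ρ = 33.71/72.63 = 0.4641
P(Wq > t) = ρ·e^{−(μ−λ)t} = 0.4641·e^{−1.6113}
= 0.4641·0.199630 = 0.092655

Final: 0.092655


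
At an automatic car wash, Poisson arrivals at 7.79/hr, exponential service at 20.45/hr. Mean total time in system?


W = 1/(μ−λ) = 1/(20.45 − 7.79) = 1/12.66 = 0.07899 hr

Final: 0.07899 hr


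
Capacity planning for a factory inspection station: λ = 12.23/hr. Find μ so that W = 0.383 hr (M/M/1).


W = 1/(μ−λ) ⇒ μ − λ = 1/W = 1/0.383 = 2.6110
μ = λ + 1/W = 12.23 + 2.6110 = 14.8410 per hr

Final: 14.8410 /hr


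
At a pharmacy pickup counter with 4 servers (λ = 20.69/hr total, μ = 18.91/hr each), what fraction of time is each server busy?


ρ = λ/(cμ) = 20.69/(4·18.91) = 20.69/75.64 = 0.2735

Final: 0.2735


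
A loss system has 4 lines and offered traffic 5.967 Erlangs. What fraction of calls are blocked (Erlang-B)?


B(c,a) = (a^c/c!) / Σ_{k=0}^{c} a^k/k!
a^4/4! = 52.821765
Σ terms (k=0..4): 1.00000 + 5.96700 + 17.80254 + 35.40926 + 52.82177 = 113.000571
B = 52.821765/113.000571 = 0.467447

Final: 0.467447


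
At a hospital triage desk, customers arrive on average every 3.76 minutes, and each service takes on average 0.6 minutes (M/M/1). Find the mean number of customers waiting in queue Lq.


λ = 60/3.76 = 15.9574 /hr
μ = 60/0.6 = 100.0000 /hr
ρ = λ/μ = 15.9574/100.0000 = 0.1596
Lq = ρ²/(1−ρ) = 0.02546/0.8404 = 0.03030

Final: 0.03030


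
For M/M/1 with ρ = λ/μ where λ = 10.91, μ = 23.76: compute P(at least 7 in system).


ρ = 10.91/23.76 = 0.4592
P(N ≥ n) = ρ^n = 0.4592^7 = 0.004304

Final: 0.004304


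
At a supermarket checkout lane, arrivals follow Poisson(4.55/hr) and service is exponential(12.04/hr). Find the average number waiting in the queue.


ρ = 4.55/12.04 = 0.3779
Lq = ρ²/(1−ρ) = 0.1428/0.6221 = 0.2296

Final: 0.2296


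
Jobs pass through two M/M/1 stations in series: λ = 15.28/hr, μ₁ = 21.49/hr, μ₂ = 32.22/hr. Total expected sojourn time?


Each node sees arrival rate λ = 15.28/hr (tandem ⇒ throughput preserved).
W₁ = 1/(μ₁−λ) = 1/(21.49−15.28) = 0.16103 hr
W₂ = 1/(μ₂−λ) = 1/(32.22−15.28) = 0.05903 hr
W_total = W₁ + W₂ = 0.16103 + 0.05903 = 0.22006 hr

Final: 0.22006 hr


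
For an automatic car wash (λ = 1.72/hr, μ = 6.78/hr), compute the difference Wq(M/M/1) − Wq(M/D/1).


ρ = 1.72/6.78 = 0.2537
Wq(M/M/1) = ρ/(μ−λ) = 0.2537/5.06 = 0.05014 hr
Wq(M/D/1) = ρ/(2(μ−λ)) = 0.02507 hr
Savings = 0.05014 − 0.02507 = 0.02507 hr

Final: 0.02507 hr


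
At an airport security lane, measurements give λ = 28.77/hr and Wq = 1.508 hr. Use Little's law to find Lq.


Lq = λWq = 28.77·1.508 = 43.3852

Final: 43.3852


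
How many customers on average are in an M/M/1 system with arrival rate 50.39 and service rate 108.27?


ρ = λ/μ = 50.39/108.27 = 0.4654
L = ρ/(1−ρ) = 0.4654/(1 − 0.4654) = 0.4654/0.5346 = 0.8706

Final: 0.8706


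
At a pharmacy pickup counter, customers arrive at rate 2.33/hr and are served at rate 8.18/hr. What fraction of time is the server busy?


ρ = λ/μ = 2.33/8.18 = 0.2848

Final: 0.2848


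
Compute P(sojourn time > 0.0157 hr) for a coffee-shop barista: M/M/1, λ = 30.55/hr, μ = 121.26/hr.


W ~ Exponential(μ−λ) for M/M/1.
μ − λ = 121.26 − 30.55 = 90.7100
P(W > t) = e^{−(μ−λ)t} = e^{−1.4241} = 0.240714

Final: 0.240714


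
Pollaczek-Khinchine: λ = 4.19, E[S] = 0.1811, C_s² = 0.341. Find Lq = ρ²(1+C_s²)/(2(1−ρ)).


ρ = λ·E[S] = 4.19·0.1811 = 0.7588
Lq = ρ²(1+C_s²)/(2(1−ρ)) = 0.5758·(1+0.341)/(2·0.2412)
= 0.5758·1.3410/0.4824 = 1.60067

Final: 1.60067


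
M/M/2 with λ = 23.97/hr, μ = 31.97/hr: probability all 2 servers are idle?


a = λ/μ = 23.97/31.97 = 0.7498; ρ = a/c = 0.3749
Σ_{k=0}^{1} a^k/k! (terms k=0..1) = 1.00000 + 0.74977 = 1.74977
Tail: a^2/(2!(1−ρ)) = 0.56215/(2·0.6251) = 0.44963
P₀ = 1/(1.74977 + 0.44963) = 1/2.19940 = 0.454670

Final: 0.454670


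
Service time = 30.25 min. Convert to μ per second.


μ = 1/(service time) in consistent units.
1 second = 0.0166667 min, so μ = 0.0166667/30.25 = 0.0005510 per second

Final: 0.0005510 /sec


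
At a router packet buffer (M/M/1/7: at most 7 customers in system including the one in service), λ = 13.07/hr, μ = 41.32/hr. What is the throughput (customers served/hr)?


ρ = 0.3163; P_K = (1−ρ)ρ^7/(1−ρ^8) = 0.0002166
λ_eff = λ(1 − P_K) = 13.07·(1 − 0.0002166) = 13.07·0.999783 = 13.0672 /hr

Final: 13.0672 /hr


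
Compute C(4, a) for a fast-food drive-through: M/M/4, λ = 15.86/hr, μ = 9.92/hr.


a = λ/μ = 1.5988; ρ = a/4 = 0.3997
P₀ = 0.199542 (from M/M/c formula)
C(c,a) = [a^c/(c!(1−ρ))]·P₀ = [6.53380/(24·0.6003)]·0.199542
= 0.45351·0.199542 = 0.090494

Final: 0.090494


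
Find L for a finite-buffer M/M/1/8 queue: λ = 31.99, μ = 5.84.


ρ = 31.99/5.84 = 5.4777
L = ρ[1 − (K+1)ρ^K + Kρ^(K+1)] / [(1−ρ)(1−ρ^(K+1))]
Numerator: 5.4777·(1 − 9·810608.481996 + 8·4440302.284083) = 154619846.657727
Denominator: (-4.4777)·(-4440301.284083) = 19882513.455269
L = 154619846.657727/19882513.455269 = 7.7767

Final: 7.7767


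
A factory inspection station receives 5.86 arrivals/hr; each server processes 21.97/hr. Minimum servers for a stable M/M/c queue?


Stability requires cμ > λ ⇔ c > λ/μ.
λ/μ = 5.86/21.97 = 0.2667
Minimum integer c = ⌊0.2667⌋ + 1 = 1
Check: 1·21.97 = 21.97 > 5.86, while 0·21.97 = 0.00 ≤ 5.86

Final: 1 servers


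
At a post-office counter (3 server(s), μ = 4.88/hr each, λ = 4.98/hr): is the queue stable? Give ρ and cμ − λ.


Total capacity cμ = 3·4.88 = 14.64/hr
ρ = λ/(cμ) = 4.98/14.64 = 0.3402
Stable ⇔ ρ < 1: YES
Spare capacity = cμ − λ = 14.64 − 4.98 = 9.66/hr

Final: ρ = 0.3402; stable; margin = 9.66/hr


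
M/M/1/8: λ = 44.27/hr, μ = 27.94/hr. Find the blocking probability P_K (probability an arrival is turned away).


ρ = λ/μ = 44.27/27.94 = 1.5845
P_K = (1−ρ)ρ^K/(1−ρ^(K+1)) = (-0.5845·39.725097)/(1 − 62.943093)
= -23.217997/-61.943093 = 0.374828

Final: 0.374828


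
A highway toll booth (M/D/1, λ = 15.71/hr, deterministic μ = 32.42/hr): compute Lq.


ρ = 15.71/32.42 = 0.4846
M/D/1: Lq = ρ²/(2(1−ρ)) = 0.2348/(2·0.5154) = 0.22779

Final: 0.22779


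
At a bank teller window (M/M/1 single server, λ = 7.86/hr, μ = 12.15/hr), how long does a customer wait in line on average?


ρ = 7.86/12.15 = 0.6469
Wq = ρ/(μ−λ) = 0.6469/(12.15 − 7.86) = 0.6469/4.29 = 0.1508 hr

Final: 0.1508 hr


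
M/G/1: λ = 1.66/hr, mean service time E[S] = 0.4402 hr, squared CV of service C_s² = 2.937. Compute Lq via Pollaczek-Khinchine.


ρ = λ·E[S] = 1.66·0.4402 = 0.7307
Lq = ρ²(1+C_s²)/(2(1−ρ)) = 0.5340·(1+2.937)/(2·0.2693)
= 0.5340·3.9370/0.5385 = 3.90361

Final: 3.90361


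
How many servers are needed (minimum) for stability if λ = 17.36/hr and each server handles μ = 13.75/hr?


Stability requires cμ > λ ⇔ c > λ/μ.
λ/μ = 17.36/13.75 = 1.2625
Minimum integer c = ⌊1.2625⌋ + 1 = 2
Check: 2·13.75 = 27.50 > 17.36, while 1·13.75 = 13.75 ≤ 17.36

Final: 2 servers


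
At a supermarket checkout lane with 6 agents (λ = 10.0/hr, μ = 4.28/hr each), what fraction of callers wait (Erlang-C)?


a = λ/μ = 2.3364; ρ = a/6 = 0.3894
P₀ = 0.096305 (from M/M/c formula)
C(c,a) = [a^c/(c!(1−ρ))]·P₀ = [162.68121/(720·0.6106)]·0.096305
= 0.37004·0.096305 = 0.035637

Final: 0.035637


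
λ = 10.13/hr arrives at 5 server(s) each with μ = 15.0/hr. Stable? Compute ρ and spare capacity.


Total capacity cμ = 5·15.0 = 75.00/hr
ρ = λ/(cμ) = 10.13/75.00 = 0.1351
Stable ⇔ ρ < 1: YES
Spare capacity = cμ − λ = 75.00 − 10.13 = 64.87/hr

Final: ρ = 0.1351; stable; margin = 64.87/hr


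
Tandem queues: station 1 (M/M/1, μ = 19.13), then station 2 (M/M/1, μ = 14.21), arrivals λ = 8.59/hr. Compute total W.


Each node sees arrival rate λ = 8.59/hr (tandem ⇒ throughput preserved).
W₁ = 1/(μ₁−λ) = 1/(19.13−8.59) = 0.09488 hr
W₂ = 1/(μ₂−λ) = 1/(14.21−8.59) = 0.17794 hr
W_total = W₁ + W₂ = 0.09488 + 0.17794 = 0.27281 hr

Final: 0.27281 hr


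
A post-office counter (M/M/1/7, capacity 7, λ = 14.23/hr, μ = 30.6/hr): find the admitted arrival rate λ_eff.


ρ = 0.4650; P_K = (1−ρ)ρ^7/(1−ρ^8) = 0.002522
λ_eff = λ(1 − P_K) = 14.23·(1 − 0.002522) = 14.23·0.997478 = 14.1941 /hr

Final: 14.1941 /hr


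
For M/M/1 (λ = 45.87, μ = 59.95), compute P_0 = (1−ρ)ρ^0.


ρ = 45.87/59.95 = 0.7651
P_n = (1−ρ)·ρ^n = (1 − 0.7651)·0.7651^0 = 0.2349·1.000000 = 0.234862

Final: 0.234862


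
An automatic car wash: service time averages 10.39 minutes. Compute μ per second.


μ = 1/(service time) in consistent units.
1 second = 0.0166667 min, so μ = 0.0166667/10.39 = 0.001604 per second

Final: 0.001604 /sec


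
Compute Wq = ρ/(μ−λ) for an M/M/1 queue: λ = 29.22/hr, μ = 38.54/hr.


ρ = 29.22/38.54 = 0.7582
Wq = ρ/(μ−λ) = 0.7582/(38.54 − 29.22) = 0.7582/9.32 = 0.08135 hr

Final: 0.08135 hr


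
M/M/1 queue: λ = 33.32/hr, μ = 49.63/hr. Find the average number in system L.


ρ = λ/μ = 33.32/49.63 = 0.6714
L = ρ/(1−ρ) = 0.6714/(1 − 0.6714) = 0.6714/0.3286 = 2.0429

Final: 2.0429


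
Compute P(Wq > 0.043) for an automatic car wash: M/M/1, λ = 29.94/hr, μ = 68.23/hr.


ρ = 29.94/68.23 = 0.4388
P(Wq > t) = ρ·e^{−(μ−λ)t} = 0.4388·e^{−1.6465}
= 0.4388·0.192729 = 0.084571

Final: 0.084571


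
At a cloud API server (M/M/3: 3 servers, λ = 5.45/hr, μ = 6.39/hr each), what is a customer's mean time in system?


a = 0.8529; ρ = 0.2843; P₀ = 0.423533
Lq = P₀·a^c·ρ/(c!(1−ρ)²) = 0.02431
Wq = Lq/λ = 0.02431/5.45 = 0.004460 hr
W = Wq + 1/μ = 0.004460 + 0.15649 = 0.16095 hr

Final: 0.16095 hr


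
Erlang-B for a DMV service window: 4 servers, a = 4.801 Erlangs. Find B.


B(c,a) = (a^c/c!) / Σ_{k=0}^{c} a^k/k!
a^4/4! = 22.136838
Σ terms (k=0..4): 1.00000 + 4.80100 + 11.52480 + 18.44352 + 22.13684 = 57.906161
B = 22.136838/57.906161 = 0.382288

Final: 0.382288


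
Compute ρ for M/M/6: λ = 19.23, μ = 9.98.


ρ = λ/(cμ) = 19.23/(6·9.98) = 19.23/59.88 = 0.3211

Final: 0.3211


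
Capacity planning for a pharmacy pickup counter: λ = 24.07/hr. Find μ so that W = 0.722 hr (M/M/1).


W = 1/(μ−λ) ⇒ μ − λ = 1/W = 1/0.722 = 1.3850
μ = λ + 1/W = 24.07 + 1.3850 = 25.4550 per hr

Final: 25.4550 /hr


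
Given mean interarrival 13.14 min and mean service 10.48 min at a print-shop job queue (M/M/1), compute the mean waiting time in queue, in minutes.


λ = 60/13.14 = 4.5662 /hr
μ = 60/10.48 = 5.7252 /hr
ρ = λ/μ = 4.5662/5.7252 = 0.7976
Wq = ρ/(μ−λ) = 0.7976/(5.7252−4.5662) = 0.68816 hr
In minutes: 0.68816·60 = 41.290 min

Final: 41.290 min


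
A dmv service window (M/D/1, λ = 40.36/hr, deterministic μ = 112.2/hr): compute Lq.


ρ = 40.36/112.2 = 0.3597
M/D/1: Lq = ρ²/(2(1−ρ)) = 0.1294/(2·0.6403) = 0.10104

Final: 0.10104


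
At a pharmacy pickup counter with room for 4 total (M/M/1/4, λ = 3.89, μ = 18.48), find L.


ρ = 3.89/18.48 = 0.2105
L = ρ[1 − (K+1)ρ^K + Kρ^(K+1)] / [(1−ρ)(1−ρ^(K+1))]
Numerator: 0.2105·(1 − 5·0.001963 + 4·0.0004133) = 0.208779
Denominator: (0.7895)·(0.999587) = 0.789176
L = 0.208779/0.789176 = 0.2646

Final: 0.2646


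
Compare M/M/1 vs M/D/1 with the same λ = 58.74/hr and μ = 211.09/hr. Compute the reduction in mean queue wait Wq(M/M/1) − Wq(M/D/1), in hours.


ρ = 58.74/211.09 = 0.2783
Wq(M/M/1) = ρ/(μ−λ) = 0.2783/152.35 = 0.001827 hr
Wq(M/D/1) = ρ/(2(μ−λ)) = 0.0009133 hr
Savings = 0.001827 − 0.0009133 = 0.0009133 hr

Final: 0.0009133 hr


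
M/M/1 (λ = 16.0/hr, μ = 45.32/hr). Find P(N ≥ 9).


ρ = 16.0/45.32 = 0.3530
P(N ≥ n) = ρ^n = 0.3530^9 = 0.00008521

Final: 0.00008521


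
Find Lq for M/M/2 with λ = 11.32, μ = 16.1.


a = λ/μ = 0.7031; ρ = a/2 = 0.3516
P₀ = 0.479779
Lq = P₀·a^c·ρ / (c!·(1−ρ)²) = 0.479779·0.49436·0.3516/(2·0.42048)
= 0.09915

Final: 0.09915


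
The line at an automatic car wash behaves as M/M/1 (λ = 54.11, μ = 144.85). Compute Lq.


ρ = 54.11/144.85 = 0.3736
Lq = ρ²/(1−ρ) = 0.1395/0.6264 = 0.2228

Final: 0.2228


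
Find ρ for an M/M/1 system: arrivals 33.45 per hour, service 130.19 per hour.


ρ = λ/μ = 33.45/130.19 = 0.2569

Final: 0.2569


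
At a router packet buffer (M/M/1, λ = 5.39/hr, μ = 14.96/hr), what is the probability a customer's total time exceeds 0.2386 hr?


W ~ Exponential(μ−λ) for M/M/1.
μ − λ = 14.96 − 5.39 = 9.5700
P(W > t) = e^{−(μ−λ)t} = e^{−2.2834} = 0.101937

Final: 0.101937


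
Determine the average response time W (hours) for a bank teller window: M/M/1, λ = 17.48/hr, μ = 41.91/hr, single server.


W = 1/(μ−λ) = 1/(41.91 − 17.48) = 1/24.43 = 0.04093 hr

Final: 0.04093 hr


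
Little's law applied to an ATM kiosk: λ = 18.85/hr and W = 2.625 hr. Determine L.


L = λW = 18.85·2.625 = 49.4813

Final: 49.4813


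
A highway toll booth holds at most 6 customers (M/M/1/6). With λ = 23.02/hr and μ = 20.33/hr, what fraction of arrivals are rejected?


ρ = λ/μ = 23.02/20.33 = 1.1323
P_K = (1−ρ)ρ^K/(1−ρ^(K+1)) = (-0.1323·2.107694)/(1 − 2.386578)
= -0.278883/-1.386578 = 0.201131

Final: 0.201131


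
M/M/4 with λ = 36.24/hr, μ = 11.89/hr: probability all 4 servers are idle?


a = λ/μ = 36.24/11.89 = 3.0479; ρ = a/c = 0.7620
Σ_{k=0}^{3} a^k/k! (terms k=0..3) = 1.00000 + 3.04794 + 4.64497 + 4.71919 = 13.41210
Tail: a^4/(4!(1−ρ)) = 86.30289/(24·0.2380) = 15.10809
P₀ = 1/(13.41210 + 15.10809) = 1/28.52019 = 0.035063

Final: 0.035063


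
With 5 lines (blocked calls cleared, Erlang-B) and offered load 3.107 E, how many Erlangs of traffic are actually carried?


B(5,3.107) = 0.119279 (Erlang-B)
Carried load = a(1 − B) = 3.107·(1 − 0.119279) = 3.107·0.880721 = 2.7364 E

Final: 2.7364 Erlangs


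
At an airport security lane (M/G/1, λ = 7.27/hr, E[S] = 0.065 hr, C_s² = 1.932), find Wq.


ρ = λ·E[S] = 7.27·0.065 = 0.4725
E[S²] = E[S]²(1+C_s²) = 0.065²·(1+1.932) = 0.012388
Wq = λ·E[S²]/(2(1−ρ)) = 7.27·0.012388/(2·0.5274) = 0.08537 hr

Final: 0.08537 hr


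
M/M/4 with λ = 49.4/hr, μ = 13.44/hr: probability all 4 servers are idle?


a = λ/μ = 49.4/13.44 = 3.6756; ρ = a/c = 0.9189
Σ_{k=0}^{3} a^k/k! (terms k=0..3) = 1.00000 + 3.67560 + 6.75500 + 8.27622 = 19.70681
Tail: a^4/(4!(1−ρ)) = 182.52011/(24·0.08110) = 93.77180
P₀ = 1/(19.70681 + 93.77180) = 1/113.47861 = 0.008812

Final: 0.008812


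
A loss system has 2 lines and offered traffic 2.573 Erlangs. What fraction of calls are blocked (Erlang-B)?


B(c,a) = (a^c/c!) / Σ_{k=0}^{c} a^k/k!
a^2/2! = 3.310164
Σ terms (k=0..2): 1.00000 + 2.57300 + 3.31016 = 6.883164
B = 3.310164/6.883164 = 0.480907

Final: 0.480907


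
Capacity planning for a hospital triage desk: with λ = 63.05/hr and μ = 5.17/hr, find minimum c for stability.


Stability requires cμ > λ ⇔ c > λ/μ.
λ/μ = 63.05/5.17 = 12.1954
Minimum integer c = ⌊12.1954⌋ + 1 = 13
Check: 13·5.17 = 67.21 > 63.05, while 12·5.17 = 62.04 ≤ 63.05

Final: 13 servers


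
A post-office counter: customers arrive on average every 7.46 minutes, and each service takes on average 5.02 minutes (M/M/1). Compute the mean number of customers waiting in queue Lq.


λ = 60/7.46 = 8.0429 /hr
μ = 60/5.02 = 11.9522 /hr
ρ = λ/μ = 8.0429/11.9522 = 0.6729
Lq = ρ²/(1−ρ) = 0.4528/0.3271 = 1.3845

Final: 1.3845


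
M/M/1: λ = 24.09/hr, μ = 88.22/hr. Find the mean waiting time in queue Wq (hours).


ρ = 24.09/88.22 = 0.2731
Wq = ρ/(μ−λ) = 0.2731/(88.22 − 24.09) = 0.2731/64.13 = 0.004258 hr

Final: 0.004258 hr
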